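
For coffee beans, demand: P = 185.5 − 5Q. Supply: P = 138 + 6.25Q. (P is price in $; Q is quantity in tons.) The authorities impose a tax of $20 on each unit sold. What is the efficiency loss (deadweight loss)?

$17.78

Competitive equilibrium: 185.5 − 5Q = 138 + 6.25Q → Q* = 4.2222, P* = 164.3889.
With the tax, the buyer price exceeds the seller price by 20: (185.5 − 5Q) − (138 + 6.25Q) = 20 → Q' = 2.4444.
ΔQ = 4.2222 − 2.4444 = 1.7778; the wedge equals the tax, 20.
The triangle = ½ × 1.7778 × 20 = $17.78.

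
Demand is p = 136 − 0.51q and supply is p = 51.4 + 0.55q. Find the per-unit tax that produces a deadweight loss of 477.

Competitive equilibrium: 136 − 0.51q = 51.4 + 0.55q → q* = 79.8113, p* = 95.2962.
A tax t gives Δq = t/1.06 and wedge t, so DWL = t²/2.12.
t²/2.12 = 477 → t² = 1011.24 → t = 31.8.

31.8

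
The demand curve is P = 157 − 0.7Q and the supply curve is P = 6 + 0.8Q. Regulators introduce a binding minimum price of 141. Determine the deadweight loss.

4540.74

Competitive equilibrium: 157 − 0.7Q = 6 + 0.8Q → Q* = 100.66667, P* = 86.53333.
At the floor P = 141, quantity demanded = (157 − 141)/0.7 = 22.85714.
Sellers' marginal cost at Q' = 22.85714: 6 + 0.8·22.85714 = 24.28571.
ΔQ = 100.66667 − 22.85714 = 77.80953; wedge = 141 − 24.28571 = 116.71429.
DWL = ½ × 77.80953 × 116.71429 = 4540.74.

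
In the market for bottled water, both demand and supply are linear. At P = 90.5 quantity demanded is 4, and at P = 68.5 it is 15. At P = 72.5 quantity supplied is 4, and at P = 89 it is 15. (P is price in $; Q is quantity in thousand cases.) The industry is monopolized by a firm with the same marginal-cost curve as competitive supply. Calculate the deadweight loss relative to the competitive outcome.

Demand slope = (68.5 − 90.5)/(15 − 4) = −2, so P = 98.5 − 2Q.
Supply slope = (89 − 72.5)/(15 − 4) = 1.5, so P = 66.5 + 1.5Q.
Competitive equilibrium: 98.5 − 2Q = 66.5 + 1.5Q → Q* = 9.1429, P* = 80.2143.
Marginal revenue: MR = 98.5 − 4Q. Set MR = MC: 98.5 − 4Q = 66.5 + 1.5Q → Q_m = 5.8182.
Price P_m = 98.5 − 2·5.8182 = 86.8636; MC(Q_m) = 66.5 + 1.5·5.8182 = 75.2273.
Competitive Q* = 9.1429, so ΔQ = 3.3247; wedge = 86.8636 − 75.2273 = 11.6363.
DWL = ½ × 3.3247 × 11.6363 = $19.34 thousand.

$19.34 thousand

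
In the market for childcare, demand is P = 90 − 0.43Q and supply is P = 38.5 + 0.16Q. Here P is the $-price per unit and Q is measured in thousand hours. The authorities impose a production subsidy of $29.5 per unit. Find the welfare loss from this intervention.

Competitive equilibrium: 90 − 0.43Q = 38.5 + 0.16Q → Q* = 87.2881, P* = 52.4661.
The subsidy lowers effective supply by 29.5: P = 9 + 0.16Q.
New quantity: 90 − 0.43Q = 9 + 0.16Q → Q' = 137.2881.
Overproduction ΔQ = 137.2881 − 87.2881 = 50; wedge = subsidy = 29.5.
Welfare loss = ½ × 50 × 29.5 = $737.50 thousand.

$737.50 thousand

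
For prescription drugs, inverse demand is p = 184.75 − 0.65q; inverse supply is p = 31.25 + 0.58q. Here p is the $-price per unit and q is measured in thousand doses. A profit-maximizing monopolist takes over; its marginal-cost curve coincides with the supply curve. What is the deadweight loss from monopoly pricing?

Competitive equilibrium: 184.75 − 0.65q = 31.25 + 0.58q → q* = 124.7967, p* = 103.6321.
Marginal revenue: MR = 184.75 − 1.3q. Set MR = MC: 184.75 − 1.3q = 31.25 + 0.58q → q_m = 81.6489.
Price p_m = 184.75 − 0.65·81.6489 = 131.6782; MC(q_m) = 31.25 + 0.58·81.6489 = 78.6064.
Competitive q* = 124.7967, so Δq = 43.1478; wedge = 131.6782 − 78.6064 = 53.0718.
The triangle = ½ × 43.1478 × 53.0718 = $1144.97 thousand.

$1144.97 thousand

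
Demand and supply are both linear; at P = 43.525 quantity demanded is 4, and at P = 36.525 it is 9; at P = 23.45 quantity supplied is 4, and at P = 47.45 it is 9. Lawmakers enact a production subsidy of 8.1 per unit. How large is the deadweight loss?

Demand slope = (36.525 − 43.525)/(9 − 4) = −1.4, so P = 49.125 − 1.4Q.
Supply slope = (47.45 − 23.45)/(9 − 4) = 4.8, so P = 4.25 + 4.8Q.
Competitive equilibrium: 49.125 − 1.4Q = 4.25 + 4.8Q → Q* = 7.2379, P* = 38.9919.
The subsidy lowers effective supply by 8.1: P = 4.8Q − 3.85.
New quantity: 49.125 − 1.4Q = 4.8Q − 3.85 → Q' = 8.5444.
Overproduction ΔQ = 8.5444 − 7.2379 = 1.3065; wedge = subsidy = 8.1.
Welfare loss = ½ × 1.3065 × 8.1 = 5.29.

5.29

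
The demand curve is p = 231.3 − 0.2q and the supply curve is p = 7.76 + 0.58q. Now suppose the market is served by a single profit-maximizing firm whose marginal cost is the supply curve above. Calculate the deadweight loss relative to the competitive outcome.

1334.12

Competitive equilibrium: 231.3 − 0.2q = 7.76 + 0.58q → q* = 286.5897, p* = 173.9821.
Marginal revenue: MR = 231.3 − 0.4q. Set MR = MC: 231.3 − 0.4q = 7.76 + 0.58q → q_m = 228.102.
Price p_m = 231.3 − 0.2·228.102 = 185.6796; MC(q_m) = 7.76 + 0.58·228.102 = 140.0592.
Competitive q* = 286.5897, so Δq = 58.4877; wedge = 185.6796 − 140.0592 = 45.6204.
The triangle = ½ × 58.4877 × 45.6204 = 1334.12.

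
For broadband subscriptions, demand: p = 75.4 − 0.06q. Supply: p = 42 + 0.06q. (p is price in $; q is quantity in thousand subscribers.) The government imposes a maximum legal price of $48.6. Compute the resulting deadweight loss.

Competitive equilibrium: 75.4 − 0.06q = 42 + 0.06q → q* = 278.3333, p* = 58.7.
At the ceiling p = 48.6, quantity supplied = (48.6 − 42)/0.06 = 110.
Willingness to pay at q' = 110: 75.4 − 0.06·110 = 68.8.
Δq = 278.3333 − 110 = 168.3333; wedge = 68.8 − 48.6 = 20.2.
The triangle = ½ × 168.3333 × 20.2 = $1700.17 thousand.

$1700.17 thousand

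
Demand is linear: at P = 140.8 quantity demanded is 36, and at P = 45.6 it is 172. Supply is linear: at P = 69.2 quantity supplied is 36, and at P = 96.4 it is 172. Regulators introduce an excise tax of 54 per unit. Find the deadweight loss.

1620

Demand slope = (45.6 − 140.8)/(172 − 36) = −0.7, so P = 166 − 0.7Q.
Supply slope = (96.4 − 69.2)/(172 − 36) = 0.2, so P = 62 + 0.2Q.
Competitive equilibrium: 166 − 0.7Q = 62 + 0.2Q → Q* = 115.5556, P* = 85.1111.
With the tax, the buyer price exceeds the seller price by 54: (166 − 0.7Q) − (62 + 0.2Q) = 54 → Q' = 55.5556.
ΔQ = 115.5556 − 55.5556 = 60; the wedge equals the tax, 54.
The triangle = ½ × 60 × 54 = 1620.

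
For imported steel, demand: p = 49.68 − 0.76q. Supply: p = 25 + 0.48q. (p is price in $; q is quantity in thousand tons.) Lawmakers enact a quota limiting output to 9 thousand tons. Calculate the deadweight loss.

Competitive equilibrium: 49.68 − 0.76q = 25 + 0.48q → q* = 19.9032, p* = 34.5535.
At q = 9: demand price = 49.68 − 0.76·9 = 42.84; supply price = 25 + 0.48·9 = 29.32.
Δq = 19.9032 − 9 = 10.9032; wedge = 42.84 − 29.32 = 13.52.
DWL = ½ × 10.9032 × 13.52 = $73.71 thousand.

$73.71 thousand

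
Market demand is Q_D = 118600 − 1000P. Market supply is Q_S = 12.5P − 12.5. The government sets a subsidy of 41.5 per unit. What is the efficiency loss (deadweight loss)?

10631.17

In inverse form: demand P = 118.6 − 0.001Q, supply P = 1 + 0.08Q.
Competitive equilibrium: 118.6 − 0.001Q = 1 + 0.08Q → Q* = 1451.8519, P* = 117.1481.
The subsidy lowers effective supply by 41.5: P = 0.08Q − 40.5.
New quantity: 118.6 − 0.001Q = 0.08Q − 40.5 → Q' = 1964.1975.
Overproduction ΔQ = 1964.1975 − 1451.8519 = 512.3456; wedge = subsidy = 41.5.
Deadweight loss = ½ × 512.3456 × 41.5 = 10631.17.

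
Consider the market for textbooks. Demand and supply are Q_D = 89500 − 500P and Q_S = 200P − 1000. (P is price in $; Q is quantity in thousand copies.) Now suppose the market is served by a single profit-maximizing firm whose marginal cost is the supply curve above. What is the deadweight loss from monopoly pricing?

$106793.65 thousand

In inverse form: demand P = 179 − 0.002Q, supply P = 5 + 0.005Q.
Competitive equilibrium: 179 − 0.002Q = 5 + 0.005Q → Q* = 24857.142857, P* = 129.285714.
Marginal revenue: MR = 179 − 0.004Q. Set MR = MC: 179 − 0.004Q = 5 + 0.005Q → Q_m = 19333.333333.
Price P_m = 179 − 0.002·19333.333333 = 140.333333; MC(Q_m) = 5 + 0.005·19333.333333 = 101.666667.
Competitive Q* = 24857.142857, so ΔQ = 5523.809524; wedge = 140.333333 − 101.666667 = 38.666666.
Deadweight loss = ½ × 5523.809524 × 38.666666 = $106793.65 thousand.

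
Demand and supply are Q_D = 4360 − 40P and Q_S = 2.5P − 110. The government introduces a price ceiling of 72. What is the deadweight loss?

1461.84

In inverse form: demand P = 109 − 0.025Q, supply P = 44 + 0.4Q.
Competitive equilibrium: 109 − 0.025Q = 44 + 0.4Q → Q* = 152.9412, P* = 105.1765.
At the ceiling P = 72, quantity supplied = (72 − 44)/0.4 = 70.
Willingness to pay at Q' = 70: 109 − 0.025·70 = 107.25.
ΔQ = 152.9412 − 70 = 82.9412; wedge = 107.25 − 72 = 35.25.
DWL = ½ × 82.9412 × 35.25 = 1461.84.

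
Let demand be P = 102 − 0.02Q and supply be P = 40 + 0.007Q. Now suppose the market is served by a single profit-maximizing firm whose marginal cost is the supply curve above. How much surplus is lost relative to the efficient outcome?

12890.03

Competitive equilibrium: 102 − 0.02Q = 40 + 0.007Q → Q* = 2296.2963, P* = 56.07407.
Marginal revenue: MR = 102 − 0.04Q. Set MR = MC: 102 − 0.04Q = 40 + 0.007Q → Q_m = 1319.14894.
Price P_m = 102 − 0.02·1319.14894 = 75.61702; MC(Q_m) = 40 + 0.007·1319.14894 = 49.23404.
Competitive Q* = 2296.2963, so ΔQ = 977.14736; wedge = 75.61702 − 49.23404 = 26.38298.
Welfare loss = ½ × 977.14736 × 26.38298 = 12890.03.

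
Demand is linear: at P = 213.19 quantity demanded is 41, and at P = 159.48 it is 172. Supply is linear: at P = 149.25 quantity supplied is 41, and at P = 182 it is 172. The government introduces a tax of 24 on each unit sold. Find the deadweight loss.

436.36

Demand slope = (159.48 − 213.19)/(172 − 41) = −0.41, so P = 230 − 0.41Q.
Supply slope = (182 − 149.25)/(172 − 41) = 0.25, so P = 139 + 0.25Q.
Competitive equilibrium: 230 − 0.41Q = 139 + 0.25Q → Q* = 137.8788, P* = 173.4697.
With the tax, the buyer price exceeds the seller price by 24: (230 − 0.41Q) − (139 + 0.25Q) = 24 → Q' = 101.5152.
ΔQ = 137.8788 − 101.5152 = 36.3636; the wedge equals the tax, 24.
Deadweight loss = ½ × 36.3636 × 24 = 436.36.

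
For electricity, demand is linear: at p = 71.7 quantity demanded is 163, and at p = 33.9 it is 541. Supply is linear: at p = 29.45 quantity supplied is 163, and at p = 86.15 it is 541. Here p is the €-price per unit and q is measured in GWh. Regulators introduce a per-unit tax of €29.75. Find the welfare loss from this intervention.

€1770.125

Demand slope = (33.9 − 71.7)/(541 − 163) = −0.1, so p = 88 − 0.1q.
Supply slope = (86.15 − 29.45)/(541 − 163) = 0.15, so p = 5 + 0.15q.
Competitive equilibrium: 88 − 0.1q = 5 + 0.15q → q* = 332, p* = 54.8.
With the tax, the buyer price exceeds the seller price by 29.75: (88 − 0.1q) − (5 + 0.15q) = 29.75 → q' = 213.
Δq = 332 − 213 = 119; the wedge equals the tax, 29.75.
Welfare loss = ½ × 119 × 29.75 = €1770.125.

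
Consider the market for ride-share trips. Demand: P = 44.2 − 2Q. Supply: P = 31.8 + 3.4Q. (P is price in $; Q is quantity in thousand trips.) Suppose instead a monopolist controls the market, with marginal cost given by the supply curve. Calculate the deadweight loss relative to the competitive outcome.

$1.04 thousand

Competitive equilibrium: 44.2 − 2Q = 31.8 + 3.4Q → Q* = 2.2963, P* = 39.6074.
Marginal revenue: MR = 44.2 − 4Q. Set MR = MC: 44.2 − 4Q = 31.8 + 3.4Q → Q_m = 1.6757.
Price P_m = 44.2 − 2·1.6757 = 40.8486; MC(Q_m) = 31.8 + 3.4·1.6757 = 37.4974.
Competitive Q* = 2.2963, so ΔQ = 0.6206; wedge = 40.8486 − 37.4974 = 3.3512.
Welfare loss = ½ × 0.6206 × 3.3512 = $1.04 thousand.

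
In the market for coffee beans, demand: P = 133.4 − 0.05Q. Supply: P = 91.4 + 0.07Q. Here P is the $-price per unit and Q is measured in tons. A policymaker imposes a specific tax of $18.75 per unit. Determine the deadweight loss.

Competitive equilibrium: 133.4 − 0.05Q = 91.4 + 0.07Q → Q* = 350, P* = 115.9.
With the tax, the buyer price exceeds the seller price by 18.75: (133.4 − 0.05Q) − (91.4 + 0.07Q) = 18.75 → Q' = 193.75.
ΔQ = 350 − 193.75 = 156.25; the wedge equals the tax, 18.75.
Deadweight loss = ½ × 156.25 × 18.75 = $1464.84.

$1464.84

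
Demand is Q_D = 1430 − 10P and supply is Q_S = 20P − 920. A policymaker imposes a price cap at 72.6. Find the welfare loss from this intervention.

In inverse form: demand P = 143 − 0.1Q, supply P = 46 + 0.05Q.
Competitive equilibrium: 143 − 0.1Q = 46 + 0.05Q → Q* = 646.6667, P* = 78.3333.
At the ceiling P = 72.6, quantity supplied = (72.6 − 46)/0.05 = 532.
Willingness to pay at Q' = 532: 143 − 0.1·532 = 89.8.
ΔQ = 646.6667 − 532 = 114.6667; wedge = 89.8 − 72.6 = 17.2.
The triangle = ½ × 114.6667 × 17.2 = 986.13.

986.13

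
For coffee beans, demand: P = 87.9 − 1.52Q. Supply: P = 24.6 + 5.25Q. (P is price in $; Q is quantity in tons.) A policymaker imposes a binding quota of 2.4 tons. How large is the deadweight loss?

Competitive equilibrium: 87.9 − 1.52Q = 24.6 + 5.25Q → Q* = 9.3501, P* = 73.6879.
At Q = 2.4: demand price = 87.9 − 1.52·2.4 = 84.252; supply price = 24.6 + 5.25·2.4 = 37.2.
ΔQ = 9.3501 − 2.4 = 6.9501; wedge = 84.252 − 37.2 = 47.052.
The triangle = ½ × 6.9501 × 47.052 = $163.51.

$163.51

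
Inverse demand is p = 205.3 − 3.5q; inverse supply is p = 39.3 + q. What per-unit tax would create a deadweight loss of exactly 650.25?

76.5

Competitive equilibrium: 205.3 − 3.5q = 39.3 + q → q* = 36.8889, p* = 76.1889.
A tax t gives Δq = t/4.5 and wedge t, so DWL = t²/9.
t²/9 = 650.25 → t² = 5852.25 → t = 76.5.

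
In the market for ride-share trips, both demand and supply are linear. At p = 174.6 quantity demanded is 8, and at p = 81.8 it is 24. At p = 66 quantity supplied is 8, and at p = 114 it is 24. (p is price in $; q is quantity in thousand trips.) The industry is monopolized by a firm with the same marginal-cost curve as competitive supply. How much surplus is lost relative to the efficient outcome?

$287.31 thousand

Demand slope = (81.8 − 174.6)/(24 − 8) = −5.8, so p = 221 − 5.8q.
Supply slope = (114 − 66)/(24 − 8) = 3, so p = 42 + 3q.
Competitive equilibrium: 221 − 5.8q = 42 + 3q → q* = 20.34091, p* = 103.02273.
Marginal revenue: MR = 221 − 11.6q. Set MR = MC: 221 − 11.6q = 42 + 3q → q_m = 12.26027.
Price p_m = 221 − 5.8·12.26027 = 149.89043; MC(q_m) = 42 + 3·12.26027 = 78.78081.
Competitive q* = 20.34091, so Δq = 8.08064; wedge = 149.89043 − 78.78081 = 71.10962.
The triangle = ½ × 8.08064 × 71.10962 = $287.31 thousand.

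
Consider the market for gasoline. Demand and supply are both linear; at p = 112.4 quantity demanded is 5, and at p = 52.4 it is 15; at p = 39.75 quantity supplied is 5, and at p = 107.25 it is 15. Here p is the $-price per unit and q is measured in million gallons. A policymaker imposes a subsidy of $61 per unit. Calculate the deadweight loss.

$145.92 million

Demand slope = (52.4 − 112.4)/(15 − 5) = −6, so p = 142.4 − 6q.
Supply slope = (107.25 − 39.75)/(15 − 5) = 6.75, so p = 6 + 6.75q.
Competitive equilibrium: 142.4 − 6q = 6 + 6.75q → q* = 10.698, p* = 78.2118.
The subsidy lowers effective supply by 61: p = 6.75q − 55.
New quantity: 142.4 − 6q = 6.75q − 55 → q' = 15.4824.
Overproduction Δq = 15.4824 − 10.698 = 4.7844; wedge = subsidy = 61.
The triangle = ½ × 4.7844 × 61 = $145.92 million.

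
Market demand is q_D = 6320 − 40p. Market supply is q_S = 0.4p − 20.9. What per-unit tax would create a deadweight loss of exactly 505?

50.5

In inverse form: demand p = 158 − 0.025q, supply p = 52.25 + 2.5q.
Competitive equilibrium: 158 − 0.025q = 52.25 + 2.5q → q* = 41.8812, p* = 156.953.
A tax t gives Δq = t/2.525 and wedge t, so DWL = t²/5.05.
t²/5.05 = 505 → t² = 2550.25 → t = 50.5.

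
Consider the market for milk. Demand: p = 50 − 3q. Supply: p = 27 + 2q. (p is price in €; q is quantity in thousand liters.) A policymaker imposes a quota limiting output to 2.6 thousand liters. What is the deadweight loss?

€10 thousand

Competitive equilibrium: 50 − 3q = 27 + 2q → q* = 4.6, p* = 36.2.
At q = 2.6: demand price = 50 − 3·2.6 = 42.2; supply price = 27 + 2·2.6 = 32.2.
Δq = 4.6 − 2.6 = 2; wedge = 42.2 − 32.2 = 10.
DWL = ½ × 2 × 10 = €10 thousand.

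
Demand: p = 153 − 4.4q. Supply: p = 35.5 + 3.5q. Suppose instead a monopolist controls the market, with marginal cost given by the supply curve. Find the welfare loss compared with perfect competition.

111.82

Competitive equilibrium: 153 − 4.4q = 35.5 + 3.5q → q* = 14.8734, p* = 87.557.
Marginal revenue: MR = 153 − 8.8q. Set MR = MC: 153 − 8.8q = 35.5 + 3.5q → q_m = 9.5528.
Price p_m = 153 − 4.4·9.5528 = 110.9677; MC(q_m) = 35.5 + 3.5·9.5528 = 68.9348.
Competitive q* = 14.8734, so Δq = 5.3206; wedge = 110.9677 − 68.9348 = 42.0329.
DWL = ½ × 5.3206 × 42.0329 = 111.82.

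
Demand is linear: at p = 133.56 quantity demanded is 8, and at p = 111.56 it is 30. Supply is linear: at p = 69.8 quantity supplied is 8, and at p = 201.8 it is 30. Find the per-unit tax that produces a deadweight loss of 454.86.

Demand slope = (111.56 − 133.56)/(30 − 8) = −1, so p = 141.56 − q.
Supply slope = (201.8 − 69.8)/(30 − 8) = 6, so p = 21.8 + 6q.
Competitive equilibrium: 141.56 − q = 21.8 + 6q → q* = 17.1086, p* = 124.4514.
A tax t gives Δq = t/7 and wedge t, so DWL = t²/14.
t²/14 = 454.86 → t² = 6368.04 → t = 79.8.

79.8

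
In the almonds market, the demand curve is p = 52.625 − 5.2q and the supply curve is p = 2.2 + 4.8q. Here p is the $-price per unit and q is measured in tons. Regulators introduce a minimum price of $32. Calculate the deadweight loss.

Competitive equilibrium: 52.625 − 5.2q = 2.2 + 4.8q → q* = 5.0425, p* = 26.404.
At the floor p = 32, quantity demanded = (52.625 − 32)/5.2 = 3.9663.
Sellers' marginal cost at q' = 3.9663: 2.2 + 4.8·3.9663 = 21.2382.
Δq = 5.0425 − 3.9663 = 1.0762; wedge = 32 − 21.2382 = 10.7618.
Deadweight loss = ½ × 1.0762 × 10.7618 = $5.79.

$5.79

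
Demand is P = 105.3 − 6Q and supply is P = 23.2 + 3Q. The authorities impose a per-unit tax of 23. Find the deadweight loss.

29.39

Competitive equilibrium: 105.3 − 6Q = 23.2 + 3Q → Q* = 9.1222, P* = 50.5667.
With the tax, the buyer price exceeds the seller price by 23: (105.3 − 6Q) − (23.2 + 3Q) = 23 → Q' = 6.5667.
ΔQ = 9.1222 − 6.5667 = 2.5555; the wedge equals the tax, 23.
The triangle = ½ × 2.5555 × 23 = 29.39.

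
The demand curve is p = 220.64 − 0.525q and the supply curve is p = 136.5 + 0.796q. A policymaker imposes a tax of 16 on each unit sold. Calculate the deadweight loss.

Competitive equilibrium: 220.64 − 0.525q = 136.5 + 0.796q → q* = 63.6942, p* = 187.2006.
With the tax, the buyer price exceeds the seller price by 16: (220.64 − 0.525q) − (136.5 + 0.796q) = 16 → q' = 51.5821.
Δq = 63.6942 − 51.5821 = 12.1121; the wedge equals the tax, 16.
Deadweight loss = ½ × 12.1121 × 16 = 96.90.

96.90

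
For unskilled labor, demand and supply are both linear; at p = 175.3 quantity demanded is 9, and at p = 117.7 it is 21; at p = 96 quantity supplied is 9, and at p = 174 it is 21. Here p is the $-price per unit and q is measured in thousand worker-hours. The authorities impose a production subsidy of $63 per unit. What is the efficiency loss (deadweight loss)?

$175.62 thousand

Demand slope = (117.7 − 175.3)/(21 − 9) = −4.8, so p = 218.5 − 4.8q.
Supply slope = (174 − 96)/(21 − 9) = 6.5, so p = 37.5 + 6.5q.
Competitive equilibrium: 218.5 − 4.8q = 37.5 + 6.5q → q* = 16.0177, p* = 141.615.
The subsidy lowers effective supply by 63: p = 6.5q − 25.5.
New quantity: 218.5 − 4.8q = 6.5q − 25.5 → q' = 21.5929.
Overproduction Δq = 21.5929 − 16.0177 = 5.5752; wedge = subsidy = 63.
The triangle = ½ × 5.5752 × 63 = $175.62 thousand.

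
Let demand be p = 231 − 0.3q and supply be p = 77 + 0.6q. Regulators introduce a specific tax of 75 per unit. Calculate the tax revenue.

Competitive equilibrium: 231 − 0.3q = 77 + 0.6q → q* = 171.11111, p* = 179.66667.
With the tax, the buyer price exceeds the seller price by 75: (231 − 0.3q) − (77 + 0.6q) = 75 → q' = 87.77778.
Tax revenue = 75 × 87.77778 = 6583.33.

6583.33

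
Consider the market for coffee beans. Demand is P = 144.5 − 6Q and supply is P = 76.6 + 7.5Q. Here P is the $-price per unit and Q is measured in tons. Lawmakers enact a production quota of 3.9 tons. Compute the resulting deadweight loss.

Competitive equilibrium: 144.5 − 6Q = 76.6 + 7.5Q → Q* = 5.0296, P* = 114.3222.
At Q = 3.9: demand price = 144.5 − 6·3.9 = 121.1; supply price = 76.6 + 7.5·3.9 = 105.85.
ΔQ = 5.0296 − 3.9 = 1.1296; wedge = 121.1 − 105.85 = 15.25.
The triangle = ½ × 1.1296 × 15.25 = $8.61.

$8.61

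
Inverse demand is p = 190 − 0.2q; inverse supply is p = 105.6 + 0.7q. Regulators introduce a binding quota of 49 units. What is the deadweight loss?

902.27

Competitive equilibrium: 190 − 0.2q = 105.6 + 0.7q → q* = 93.7778, p* = 171.2444.
At q = 49: demand price = 190 − 0.2·49 = 180.2; supply price = 105.6 + 0.7·49 = 139.9.
Δq = 93.7778 − 49 = 44.7778; wedge = 180.2 − 139.9 = 40.3.
DWL = ½ × 44.7778 × 40.3 = 902.27.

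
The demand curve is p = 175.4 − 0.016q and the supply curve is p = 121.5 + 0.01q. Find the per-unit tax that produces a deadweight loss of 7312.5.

Competitive equilibrium: 175.4 − 0.016q = 121.5 + 0.01q → q* = 2073.0769, p* = 142.2308.
A tax t gives Δq = t/0.026 and wedge t, so DWL = t²/0.052.
t²/0.052 = 7312.5 → t² = 380.25 → t = 19.5.

19.5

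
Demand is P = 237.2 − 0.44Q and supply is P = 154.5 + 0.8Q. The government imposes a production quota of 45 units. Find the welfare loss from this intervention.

Competitive equilibrium: 237.2 − 0.44Q = 154.5 + 0.8Q → Q* = 66.6935, P* = 207.8548.
At Q = 45: demand price = 237.2 − 0.44·45 = 217.4; supply price = 154.5 + 0.8·45 = 190.5.
ΔQ = 66.6935 − 45 = 21.6935; wedge = 217.4 − 190.5 = 26.9.
The triangle = ½ × 21.6935 × 26.9 = 291.78.

291.78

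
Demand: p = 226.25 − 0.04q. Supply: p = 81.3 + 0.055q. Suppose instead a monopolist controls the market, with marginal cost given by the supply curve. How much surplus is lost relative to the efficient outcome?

9708.12

Competitive equilibrium: 226.25 − 0.04q = 81.3 + 0.055q → q* = 1525.78947, p* = 165.21842.
Marginal revenue: MR = 226.25 − 0.08q. Set MR = MC: 226.25 − 0.08q = 81.3 + 0.055q → q_m = 1073.7037.
Price p_m = 226.25 − 0.04·1073.7037 = 183.30185; MC(q_m) = 81.3 + 0.055·1073.7037 = 140.3537.
Competitive q* = 1525.78947, so Δq = 452.08577; wedge = 183.30185 − 140.3537 = 42.94815.
DWL = ½ × 452.08577 × 42.94815 = 9708.12.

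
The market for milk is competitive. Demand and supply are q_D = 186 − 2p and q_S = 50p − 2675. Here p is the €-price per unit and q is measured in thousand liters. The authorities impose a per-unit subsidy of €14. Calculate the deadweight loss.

In inverse form: demand p = 93 − 0.5q, supply p = 53.5 + 0.02q.
Competitive equilibrium: 93 − 0.5q = 53.5 + 0.02q → q* = 75.9615, p* = 55.0192.
The subsidy lowers effective supply by 14: p = 39.5 + 0.02q.
New quantity: 93 − 0.5q = 39.5 + 0.02q → q' = 102.8846.
Overproduction Δq = 102.8846 − 75.9615 = 26.9231; wedge = subsidy = 14.
Welfare loss = ½ × 26.9231 × 14 = €188.46 thousand.

€188.46 thousand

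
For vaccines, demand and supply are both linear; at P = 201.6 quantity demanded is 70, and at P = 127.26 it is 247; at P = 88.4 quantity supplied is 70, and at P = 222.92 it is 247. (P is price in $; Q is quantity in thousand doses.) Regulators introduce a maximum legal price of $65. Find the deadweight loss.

$9474.45 thousand

Demand slope = (127.26 − 201.6)/(247 − 70) = −0.42, so P = 231 − 0.42Q.
Supply slope = (222.92 − 88.4)/(247 − 70) = 0.76, so P = 35.2 + 0.76Q.
Competitive equilibrium: 231 − 0.42Q = 35.2 + 0.76Q → Q* = 165.9322, P* = 161.3085.
At the ceiling P = 65, quantity supplied = (65 − 35.2)/0.76 = 39.2105.
Willingness to pay at Q' = 39.2105: 231 − 0.42·39.2105 = 214.5316.
ΔQ = 165.9322 − 39.2105 = 126.7217; wedge = 214.5316 − 65 = 149.5316.
Deadweight loss = ½ × 126.7217 × 149.5316 = $9474.45 thousand.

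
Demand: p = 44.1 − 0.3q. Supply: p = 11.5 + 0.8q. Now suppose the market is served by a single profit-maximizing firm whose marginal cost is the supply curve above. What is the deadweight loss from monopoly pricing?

22.18

Competitive equilibrium: 44.1 − 0.3q = 11.5 + 0.8q → q* = 29.6364, p* = 35.2091.
Marginal revenue: MR = 44.1 − 0.6q. Set MR = MC: 44.1 − 0.6q = 11.5 + 0.8q → q_m = 23.2857.
Price p_m = 44.1 − 0.3·23.2857 = 37.1143; MC(q_m) = 11.5 + 0.8·23.2857 = 30.1286.
Competitive q* = 29.6364, so Δq = 6.3507; wedge = 37.1143 − 30.1286 = 6.9857.
Welfare loss = ½ × 6.3507 × 6.9857 = 22.18.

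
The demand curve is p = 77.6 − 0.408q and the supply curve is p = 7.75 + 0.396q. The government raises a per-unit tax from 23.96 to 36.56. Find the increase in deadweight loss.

474.22

Competitive equilibrium: 77.6 − 0.408q = 7.75 + 0.396q → q* = 86.8781, p* = 42.1537.
For a per-unit tax t: Δq = t/0.804, so DWL = ½·t·(t/0.804) = t²/1.608.
At t = 23.96: DWL = 357.016. At t = 36.56: DWL = 831.24.
Increase = 831.24 − 357.016 = 474.22.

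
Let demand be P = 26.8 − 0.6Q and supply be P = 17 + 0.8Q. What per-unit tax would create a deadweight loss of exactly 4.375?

Competitive equilibrium: 26.8 − 0.6Q = 17 + 0.8Q → Q* = 7, P* = 22.6.
A tax t gives ΔQ = t/1.4 and wedge t, so DWL = t²/2.8.
t²/2.8 = 4.375 → t² = 12.25 → t = 3.5.

3.5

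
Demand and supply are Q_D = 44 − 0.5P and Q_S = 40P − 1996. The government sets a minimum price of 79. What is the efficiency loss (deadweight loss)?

In inverse form: demand P = 88 − 2Q, supply P = 49.9 + 0.025Q.
Competitive equilibrium: 88 − 2Q = 49.9 + 0.025Q → Q* = 18.8148, P* = 50.3704.
At the floor P = 79, quantity demanded = (88 − 79)/2 = 4.5.
Sellers' marginal cost at Q' = 4.5: 49.9 + 0.025·4.5 = 50.0125.
ΔQ = 18.8148 − 4.5 = 14.3148; wedge = 79 − 50.0125 = 28.9875.
DWL = ½ × 14.3148 × 28.9875 = 207.48.

207.48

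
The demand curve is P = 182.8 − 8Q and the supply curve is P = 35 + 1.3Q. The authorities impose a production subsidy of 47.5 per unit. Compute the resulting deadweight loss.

121.30

Competitive equilibrium: 182.8 − 8Q = 35 + 1.3Q → Q* = 15.8925, P* = 55.6602.
The subsidy lowers effective supply by 47.5: P = 1.3Q − 12.5.
New quantity: 182.8 − 8Q = 1.3Q − 12.5 → Q' = 21.
Overproduction ΔQ = 21 − 15.8925 = 5.1075; wedge = subsidy = 47.5.
The triangle = ½ × 5.1075 × 47.5 = 121.30.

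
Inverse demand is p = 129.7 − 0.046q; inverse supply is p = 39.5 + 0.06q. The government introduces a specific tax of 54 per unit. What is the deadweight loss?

Competitive equilibrium: 129.7 − 0.046q = 39.5 + 0.06q → q* = 850.9434, p* = 90.5566.
With the tax, the buyer price exceeds the seller price by 54: (129.7 − 0.046q) − (39.5 + 0.06q) = 54 → q' = 341.5094.
Δq = 850.9434 − 341.5094 = 509.434; the wedge equals the tax, 54.
The triangle = ½ × 509.434 × 54 = 13754.72.

13754.72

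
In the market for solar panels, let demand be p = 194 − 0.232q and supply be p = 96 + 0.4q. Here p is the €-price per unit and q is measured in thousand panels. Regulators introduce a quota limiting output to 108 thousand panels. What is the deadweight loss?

Competitive equilibrium: 194 − 0.232q = 96 + 0.4q → q* = 155.0633, p* = 158.0253.
At q = 108: demand price = 194 − 0.232·108 = 168.944; supply price = 96 + 0.4·108 = 139.2.
Δq = 155.0633 − 108 = 47.0633; wedge = 168.944 − 139.2 = 29.744.
Welfare loss = ½ × 47.0633 × 29.744 = €699.93 thousand.

€699.93 thousand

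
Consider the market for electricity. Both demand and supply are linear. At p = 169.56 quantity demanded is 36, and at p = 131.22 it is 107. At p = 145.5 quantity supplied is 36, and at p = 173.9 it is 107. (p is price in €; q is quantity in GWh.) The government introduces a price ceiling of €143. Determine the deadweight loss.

€476.65

Demand slope = (131.22 − 169.56)/(107 − 36) = −0.54, so p = 189 − 0.54q.
Supply slope = (173.9 − 145.5)/(107 − 36) = 0.4, so p = 131.1 + 0.4q.
Competitive equilibrium: 189 − 0.54q = 131.1 + 0.4q → q* = 61.5957, p* = 155.7383.
At the ceiling p = 143, quantity supplied = (143 − 131.1)/0.4 = 29.75.
Willingness to pay at q' = 29.75: 189 − 0.54·29.75 = 172.935.
Δq = 61.5957 − 29.75 = 31.8457; wedge = 172.935 − 143 = 29.935.
Welfare loss = ½ × 31.8457 × 29.935 = €476.65.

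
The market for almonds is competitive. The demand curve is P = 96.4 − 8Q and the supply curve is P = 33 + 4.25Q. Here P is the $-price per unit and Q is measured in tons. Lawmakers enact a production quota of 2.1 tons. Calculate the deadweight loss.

$57.93

Competitive equilibrium: 96.4 − 8Q = 33 + 4.25Q → Q* = 5.1755, P* = 54.9959.
At Q = 2.1: demand price = 96.4 − 8·2.1 = 79.6; supply price = 33 + 4.25·2.1 = 41.925.
ΔQ = 5.1755 − 2.1 = 3.0755; wedge = 79.6 − 41.925 = 37.675.
DWL = ½ × 3.0755 × 37.675 = $57.93.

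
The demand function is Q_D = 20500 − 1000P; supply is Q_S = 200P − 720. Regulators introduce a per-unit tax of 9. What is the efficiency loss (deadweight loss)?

6750

In inverse form: demand P = 20.5 − 0.001Q, supply P = 3.6 + 0.005Q.
Competitive equilibrium: 20.5 − 0.001Q = 3.6 + 0.005Q → Q* = 2816.6667, P* = 17.6833.
With the tax, the buyer price exceeds the seller price by 9: (20.5 − 0.001Q) − (3.6 + 0.005Q) = 9 → Q' = 1316.6667.
ΔQ = 2816.6667 − 1316.6667 = 1500; the wedge equals the tax, 9.
Welfare loss = ½ × 1500 × 9 = 6750.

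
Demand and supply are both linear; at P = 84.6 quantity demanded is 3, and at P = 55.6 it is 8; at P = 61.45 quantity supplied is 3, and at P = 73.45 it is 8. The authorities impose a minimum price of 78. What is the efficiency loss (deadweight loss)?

11.64

Demand slope = (55.6 − 84.6)/(8 − 3) = −5.8, so P = 102 − 5.8Q.
Supply slope = (73.45 − 61.45)/(8 − 3) = 2.4, so P = 54.25 + 2.4Q.
Competitive equilibrium: 102 − 5.8Q = 54.25 + 2.4Q → Q* = 5.8232, P* = 68.2256.
At the floor P = 78, quantity demanded = (102 − 78)/5.8 = 4.1379.
Sellers' marginal cost at Q' = 4.1379: 54.25 + 2.4·4.1379 = 64.181.
ΔQ = 5.8232 − 4.1379 = 1.6853; wedge = 78 − 64.181 = 13.819.
The triangle = ½ × 1.6853 × 13.819 = 11.64.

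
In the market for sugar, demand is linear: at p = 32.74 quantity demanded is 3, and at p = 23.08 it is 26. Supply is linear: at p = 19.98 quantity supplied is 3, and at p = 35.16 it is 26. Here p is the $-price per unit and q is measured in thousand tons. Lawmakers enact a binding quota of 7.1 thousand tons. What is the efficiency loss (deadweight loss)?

Demand slope = (23.08 − 32.74)/(26 − 3) = −0.42, so p = 34 − 0.42q.
Supply slope = (35.16 − 19.98)/(26 − 3) = 0.66, so p = 18 + 0.66q.
Competitive equilibrium: 34 − 0.42q = 18 + 0.66q → q* = 14.8148, p* = 27.7778.
At q = 7.1: demand price = 34 − 0.42·7.1 = 31.018; supply price = 18 + 0.66·7.1 = 22.686.
Δq = 14.8148 − 7.1 = 7.7148; wedge = 31.018 − 22.686 = 8.332.
Welfare loss = ½ × 7.7148 × 8.332 = $32.14 thousand.

$32.14 thousand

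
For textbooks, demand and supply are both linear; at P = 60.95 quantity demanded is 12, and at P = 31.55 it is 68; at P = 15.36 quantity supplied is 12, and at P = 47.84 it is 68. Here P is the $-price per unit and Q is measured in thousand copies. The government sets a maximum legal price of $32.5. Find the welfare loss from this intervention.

Demand slope = (31.55 − 60.95)/(68 − 12) = −0.525, so P = 67.25 − 0.525Q.
Supply slope = (47.84 − 15.36)/(68 − 12) = 0.58, so P = 8.4 + 0.58Q.
Competitive equilibrium: 67.25 − 0.525Q = 8.4 + 0.58Q → Q* = 53.2579, P* = 39.2896.
At the ceiling P = 32.5, quantity supplied = (32.5 − 8.4)/0.58 = 41.5517.
Willingness to pay at Q' = 41.5517: 67.25 − 0.525·41.5517 = 45.4354.
ΔQ = 53.2579 − 41.5517 = 11.7062; wedge = 45.4354 − 32.5 = 12.9354.
The triangle = ½ × 11.7062 × 12.9354 = $75.71 thousand.

$75.71 thousand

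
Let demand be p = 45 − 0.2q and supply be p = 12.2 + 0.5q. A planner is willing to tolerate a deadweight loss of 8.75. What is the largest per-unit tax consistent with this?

3.5

Competitive equilibrium: 45 − 0.2q = 12.2 + 0.5q → q* = 46.8571, p* = 35.6286.
A tax t gives Δq = t/0.7 and wedge t, so DWL = t²/1.4.
t²/1.4 = 8.75 → t² = 12.25 → t = 3.5.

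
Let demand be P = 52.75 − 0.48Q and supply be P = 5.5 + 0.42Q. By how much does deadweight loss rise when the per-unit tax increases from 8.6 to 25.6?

323

Competitive equilibrium: 52.75 − 0.48Q = 5.5 + 0.42Q → Q* = 52.5, P* = 27.55.
For a per-unit tax t: ΔQ = t/0.9, so DWL = ½·t·(t/0.9) = t²/1.8.
At t = 8.6: DWL = 41.089. At t = 25.6: DWL = 364.089.
Increase = 364.089 − 41.089 = 323.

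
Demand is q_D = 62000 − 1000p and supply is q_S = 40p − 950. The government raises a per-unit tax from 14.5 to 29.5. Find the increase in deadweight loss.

12692.31

In inverse form: demand p = 62 − 0.001q, supply p = 23.75 + 0.025q.
Competitive equilibrium: 62 − 0.001q = 23.75 + 0.025q → q* = 1471.1538, p* = 60.5288.
For a per-unit tax t: Δq = t/0.026, so DWL = ½·t·(t/0.026) = t²/0.052.
At t = 14.5: DWL = 4043.269. At t = 29.5: DWL = 16735.577.
Increase = 16735.577 − 4043.269 = 12692.31.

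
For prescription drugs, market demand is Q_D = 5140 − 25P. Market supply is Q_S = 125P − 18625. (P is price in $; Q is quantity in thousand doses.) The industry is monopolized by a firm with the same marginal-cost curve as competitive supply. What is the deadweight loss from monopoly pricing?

In inverse form: demand P = 205.6 − 0.04Q, supply P = 149 + 0.008Q.
Competitive equilibrium: 205.6 − 0.04Q = 149 + 0.008Q → Q* = 1179.166667, P* = 158.433333.
Marginal revenue: MR = 205.6 − 0.08Q. Set MR = MC: 205.6 − 0.08Q = 149 + 0.008Q → Q_m = 643.181818.
Price P_m = 205.6 − 0.04·643.181818 = 179.872727; MC(Q_m) = 149 + 0.008·643.181818 = 154.145455.
Competitive Q* = 1179.166667, so ΔQ = 535.984849; wedge = 179.872727 − 154.145455 = 25.727272.
Welfare loss = ½ × 535.984849 × 25.727272 = $6894.71 thousand.

$6894.71 thousand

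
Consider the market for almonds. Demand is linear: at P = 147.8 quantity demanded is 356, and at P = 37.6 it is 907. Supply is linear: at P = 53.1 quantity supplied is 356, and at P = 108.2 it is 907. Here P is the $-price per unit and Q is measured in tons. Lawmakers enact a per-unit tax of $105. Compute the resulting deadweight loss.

Demand slope = (37.6 − 147.8)/(907 − 356) = −0.2, so P = 219 − 0.2Q.
Supply slope = (108.2 − 53.1)/(907 − 356) = 0.1, so P = 17.5 + 0.1Q.
Competitive equilibrium: 219 − 0.2Q = 17.5 + 0.1Q → Q* = 671.6667, P* = 84.6667.
With the tax, the buyer price exceeds the seller price by 105: (219 − 0.2Q) − (17.5 + 0.1Q) = 105 → Q' = 321.6667.
ΔQ = 671.6667 − 321.6667 = 350; the wedge equals the tax, 105.
The triangle = ½ × 350 × 105 = $18375.

$18375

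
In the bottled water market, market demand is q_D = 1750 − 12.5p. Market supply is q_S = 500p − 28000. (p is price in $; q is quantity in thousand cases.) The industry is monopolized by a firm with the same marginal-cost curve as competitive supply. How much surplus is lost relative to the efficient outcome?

$10492.15 thousand

In inverse form: demand p = 140 − 0.08q, supply p = 56 + 0.002q.
Competitive equilibrium: 140 − 0.08q = 56 + 0.002q → q* = 1024.39024, p* = 58.04878.
Marginal revenue: MR = 140 − 0.16q. Set MR = MC: 140 − 0.16q = 56 + 0.002q → q_m = 518.51852.
Price p_m = 140 − 0.08·518.51852 = 98.51852; MC(q_m) = 56 + 0.002·518.51852 = 57.03704.
Competitive q* = 1024.39024, so Δq = 505.87172; wedge = 98.51852 − 57.03704 = 41.48148.
Welfare loss = ½ × 505.87172 × 41.48148 = $10492.15 thousand.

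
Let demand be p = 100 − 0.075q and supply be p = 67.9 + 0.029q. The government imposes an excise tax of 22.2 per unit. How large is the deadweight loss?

2369.42

Competitive equilibrium: 100 − 0.075q = 67.9 + 0.029q → q* = 308.6538, p* = 76.851.
With the tax, the buyer price exceeds the seller price by 22.2: (100 − 0.075q) − (67.9 + 0.029q) = 22.2 → q' = 95.1923.
Δq = 308.6538 − 95.1923 = 213.4615; the wedge equals the tax, 22.2.
DWL = ½ × 213.4615 × 22.2 = 2369.42.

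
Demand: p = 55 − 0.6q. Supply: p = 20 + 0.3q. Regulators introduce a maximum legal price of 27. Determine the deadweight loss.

Competitive equilibrium: 55 − 0.6q = 20 + 0.3q → q* = 38.8889, p* = 31.6667.
At the ceiling p = 27, quantity supplied = (27 − 20)/0.3 = 23.3333.
Willingness to pay at q' = 23.3333: 55 − 0.6·23.3333 = 41.
Δq = 38.8889 − 23.3333 = 15.5556; wedge = 41 − 27 = 14.
The triangle = ½ × 15.5556 × 14 = 108.89.

108.89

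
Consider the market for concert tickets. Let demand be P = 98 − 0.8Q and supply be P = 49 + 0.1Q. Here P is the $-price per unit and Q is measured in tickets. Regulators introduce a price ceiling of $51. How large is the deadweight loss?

Competitive equilibrium: 98 − 0.8Q = 49 + 0.1Q → Q* = 54.4444, P* = 54.4444.
At the ceiling P = 51, quantity supplied = (51 − 49)/0.1 = 20.
Willingness to pay at Q' = 20: 98 − 0.8·20 = 82.
ΔQ = 54.4444 − 20 = 34.4444; wedge = 82 − 51 = 31.
The triangle = ½ × 34.4444 × 31 = $533.89.

$533.89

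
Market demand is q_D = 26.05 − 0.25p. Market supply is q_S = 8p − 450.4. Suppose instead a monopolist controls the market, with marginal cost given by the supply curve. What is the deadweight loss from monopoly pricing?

In inverse form: demand p = 104.2 − 4q, supply p = 56.3 + 0.125q.
Competitive equilibrium: 104.2 − 4q = 56.3 + 0.125q → q* = 11.6121, p* = 57.7515.
Marginal revenue: MR = 104.2 − 8q. Set MR = MC: 104.2 − 8q = 56.3 + 0.125q → q_m = 5.8954.
Price p_m = 104.2 − 4·5.8954 = 80.6184; MC(q_m) = 56.3 + 0.125·5.8954 = 57.0369.
Competitive q* = 11.6121, so Δq = 5.7167; wedge = 80.6184 − 57.0369 = 23.5815.
Deadweight loss = ½ × 5.7167 × 23.5815 = 67.40.

67.40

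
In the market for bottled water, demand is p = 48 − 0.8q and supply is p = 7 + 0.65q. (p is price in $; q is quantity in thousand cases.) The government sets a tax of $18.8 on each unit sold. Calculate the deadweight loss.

Competitive equilibrium: 48 − 0.8q = 7 + 0.65q → q* = 28.2759, p* = 25.3793.
With the tax, the buyer price exceeds the seller price by 18.8: (48 − 0.8q) − (7 + 0.65q) = 18.8 → q' = 15.3103.
Δq = 28.2759 − 15.3103 = 12.9656; the wedge equals the tax, 18.8.
DWL = ½ × 12.9656 × 18.8 = $121.88 thousand.

$121.88 thousand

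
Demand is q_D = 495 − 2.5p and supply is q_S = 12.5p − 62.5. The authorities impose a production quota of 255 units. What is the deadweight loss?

5192.04

In inverse form: demand p = 198 − 0.4q, supply p = 5 + 0.08q.
Competitive equilibrium: 198 − 0.4q = 5 + 0.08q → q* = 402.0833, p* = 37.1667.
At q = 255: demand price = 198 − 0.4·255 = 96; supply price = 5 + 0.08·255 = 25.4.
Δq = 402.0833 − 255 = 147.0833; wedge = 96 − 25.4 = 70.6.
Welfare loss = ½ × 147.0833 × 70.6 = 5192.04.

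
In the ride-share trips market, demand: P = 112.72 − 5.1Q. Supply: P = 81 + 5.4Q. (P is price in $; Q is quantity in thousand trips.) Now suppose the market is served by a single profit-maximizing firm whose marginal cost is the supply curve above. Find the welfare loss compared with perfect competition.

$5.12 thousand

Competitive equilibrium: 112.72 − 5.1Q = 81 + 5.4Q → Q* = 3.021, P* = 97.3131.
Marginal revenue: MR = 112.72 − 10.2Q. Set MR = MC: 112.72 − 10.2Q = 81 + 5.4Q → Q_m = 2.0333.
Price P_m = 112.72 − 5.1·2.0333 = 102.3502; MC(Q_m) = 81 + 5.4·2.0333 = 91.9798.
Competitive Q* = 3.021, so ΔQ = 0.9877; wedge = 102.3502 − 91.9798 = 10.3704.
Welfare loss = ½ × 0.9877 × 10.3704 = $5.12 thousand.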